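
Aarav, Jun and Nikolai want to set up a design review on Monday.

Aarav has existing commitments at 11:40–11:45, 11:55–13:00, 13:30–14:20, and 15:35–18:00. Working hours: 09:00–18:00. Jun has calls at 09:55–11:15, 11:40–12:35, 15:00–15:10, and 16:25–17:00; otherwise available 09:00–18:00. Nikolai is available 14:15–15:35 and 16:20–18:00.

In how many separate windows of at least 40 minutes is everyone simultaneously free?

Aarav free within 09:00–18:00: 09:00–11:40, 11:45–11:55, 13:00–13:30, 14:20–15:35.
Jun free within 09:00–18:00: 09:00–09:55, 11:15–11:40, 12:35–15:00, 15:10–16:25, 17:00–18:00.
Aarav ∩ Jun: 09:00–09:55, 11:15–11:40, 13:00–13:30, 14:20–15:00, 15:10–15:35.
Aarav ∩ Jun ∩ Nikolai: 14:20–15:00, 15:10–15:35.
Windows ≥ 40 min: 14:20–15:00.
That's 1 window.

1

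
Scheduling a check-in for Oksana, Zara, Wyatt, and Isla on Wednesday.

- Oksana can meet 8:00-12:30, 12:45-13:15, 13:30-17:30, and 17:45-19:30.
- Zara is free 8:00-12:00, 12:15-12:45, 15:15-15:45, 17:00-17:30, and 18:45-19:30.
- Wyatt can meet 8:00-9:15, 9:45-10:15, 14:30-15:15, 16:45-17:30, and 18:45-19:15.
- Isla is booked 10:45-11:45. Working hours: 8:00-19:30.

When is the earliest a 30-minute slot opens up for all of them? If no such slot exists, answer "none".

08:00

Isla free within 08:00–19:30: 08:00–10:45, 11:45–19:30.
Oksana ∩ Zara: 08:00–12:00, 12:15–12:30, 15:15–15:45, 17:00–17:30, 18:45–19:30.
Oksana ∩ Zara ∩ Wyatt: 08:00–09:15, 09:45–10:15, 17:00–17:30, 18:45–19:15.
Oksana ∩ Zara ∩ Wyatt ∩ Isla: 08:00–09:15, 09:45–10:15, 17:00–17:30, 18:45–19:15.
Windows ≥ 30 min: 08:00–09:15, 09:45–10:15, 17:00–17:30, 18:45–19:15.
Earliest such window starts at 08:00.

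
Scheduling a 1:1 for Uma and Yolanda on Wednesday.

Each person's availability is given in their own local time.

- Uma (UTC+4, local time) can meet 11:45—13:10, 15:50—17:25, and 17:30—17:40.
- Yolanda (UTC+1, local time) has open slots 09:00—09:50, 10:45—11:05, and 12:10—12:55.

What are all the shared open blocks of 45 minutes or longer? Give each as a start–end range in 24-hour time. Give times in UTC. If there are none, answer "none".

08:00–08:50

Uma → UTC: 07:45–09:10, 11:50–13:25, 13:30–13:40.
Yolanda → UTC: 08:00–08:50, 09:45–10:05, 11:10–11:55.
Uma ∩ Yolanda: 08:00–08:50, 11:50–11:55.
Windows ≥ 45 min: 08:00–08:50.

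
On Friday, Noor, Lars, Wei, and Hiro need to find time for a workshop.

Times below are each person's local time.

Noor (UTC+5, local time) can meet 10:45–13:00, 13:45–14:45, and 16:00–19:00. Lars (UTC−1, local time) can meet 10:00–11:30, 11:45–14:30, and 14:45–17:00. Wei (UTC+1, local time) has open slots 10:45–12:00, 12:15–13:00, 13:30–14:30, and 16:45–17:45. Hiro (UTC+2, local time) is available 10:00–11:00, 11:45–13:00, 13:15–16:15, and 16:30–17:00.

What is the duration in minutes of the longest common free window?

Noor → UTC: 05:45–08:00, 08:45–09:45, 11:00–14:00.
Lars → UTC: 11:00–12:30, 12:45–15:30, 15:45–18:00.
Wei → UTC: 09:45–11:00, 11:15–12:00, 12:30–13:30, 15:45–16:45.
Hiro → UTC: 08:00–09:00, 09:45–11:00, 11:15–14:15, 14:30–15:00.
Noor ∩ Lars: 11:00–12:30, 12:45–14:00.
Noor ∩ Lars ∩ Wei: 11:15–12:00, 12:45–13:30.
Noor ∩ Lars ∩ Wei ∩ Hiro: 11:15–12:00, 12:45–13:30.
Common window lengths: 45, 45 min; longest is 45.

45 minutes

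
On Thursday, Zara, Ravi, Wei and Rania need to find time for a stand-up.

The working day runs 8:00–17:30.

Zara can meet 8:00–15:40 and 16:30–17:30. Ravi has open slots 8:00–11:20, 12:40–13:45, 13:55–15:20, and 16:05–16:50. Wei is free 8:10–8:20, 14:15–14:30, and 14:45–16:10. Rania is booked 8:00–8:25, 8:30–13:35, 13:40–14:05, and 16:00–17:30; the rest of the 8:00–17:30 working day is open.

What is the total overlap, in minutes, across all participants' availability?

Rania free within 08:00–17:30: 08:25–08:30, 13:35–13:40, 14:05–16:00.
Zara ∩ Ravi: 08:00–11:20, 12:40–13:45, 13:55–15:20, 16:30–16:50.
Zara ∩ Ravi ∩ Wei: 08:10–08:20, 14:15–14:30, 14:45–15:20.
Zara ∩ Ravi ∩ Wei ∩ Rania: 14:15–14:30, 14:45–15:20.
Total common minutes: 15 + 35 = 50.

50 minutes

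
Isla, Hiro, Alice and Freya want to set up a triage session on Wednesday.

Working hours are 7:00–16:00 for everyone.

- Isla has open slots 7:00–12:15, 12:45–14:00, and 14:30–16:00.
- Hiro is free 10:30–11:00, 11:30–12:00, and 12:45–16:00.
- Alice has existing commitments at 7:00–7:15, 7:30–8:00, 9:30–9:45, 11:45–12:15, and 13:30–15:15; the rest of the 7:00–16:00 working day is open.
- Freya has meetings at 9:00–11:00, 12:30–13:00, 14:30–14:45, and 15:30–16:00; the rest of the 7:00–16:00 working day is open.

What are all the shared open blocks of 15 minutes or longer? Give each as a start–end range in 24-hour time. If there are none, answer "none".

11:30–11:45, 13:00–13:30, 15:15–15:30

Alice free within 07:00–16:00: 07:15–07:30, 08:00–09:30, 09:45–11:45, 12:15–13:30, 15:15–16:00.
Freya free within 07:00–16:00: 07:00–09:00, 11:00–12:30, 13:00–14:30, 14:45–15:30.
Isla ∩ Hiro: 10:30–11:00, 11:30–12:00, 12:45–14:00, 14:30–16:00.
Isla ∩ Hiro ∩ Alice: 10:30–11:00, 11:30–11:45, 12:45–13:30, 15:15–16:00.
Isla ∩ Hiro ∩ Alice ∩ Freya: 11:30–11:45, 13:00–13:30, 15:15–15:30.
Windows ≥ 15 min: 11:30–11:45, 13:00–13:30, 15:15–15:30.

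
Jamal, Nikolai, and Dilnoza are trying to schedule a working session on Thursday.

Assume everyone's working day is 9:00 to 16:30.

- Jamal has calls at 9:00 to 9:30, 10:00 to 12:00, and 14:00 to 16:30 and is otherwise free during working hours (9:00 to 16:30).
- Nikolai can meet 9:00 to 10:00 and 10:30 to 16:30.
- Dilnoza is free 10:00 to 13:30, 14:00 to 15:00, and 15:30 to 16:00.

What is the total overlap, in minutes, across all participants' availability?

Jamal free within 09:00–16:30: 09:30–10:00, 12:00–14:00.
Jamal ∩ Nikolai: 09:30–10:00, 12:00–14:00.
Jamal ∩ Nikolai ∩ Dilnoza: 12:00–13:30.
Total common minutes: 90.

90 minutes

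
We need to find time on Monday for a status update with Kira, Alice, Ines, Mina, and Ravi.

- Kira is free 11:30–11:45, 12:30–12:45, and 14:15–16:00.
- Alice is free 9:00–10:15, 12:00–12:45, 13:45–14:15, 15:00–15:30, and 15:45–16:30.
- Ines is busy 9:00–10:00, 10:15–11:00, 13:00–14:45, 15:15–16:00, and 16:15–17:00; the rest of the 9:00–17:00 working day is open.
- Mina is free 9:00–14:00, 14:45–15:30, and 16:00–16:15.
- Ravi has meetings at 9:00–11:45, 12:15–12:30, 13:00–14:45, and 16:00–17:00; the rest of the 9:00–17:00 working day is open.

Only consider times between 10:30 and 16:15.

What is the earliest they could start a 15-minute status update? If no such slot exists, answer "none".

12:30

Ines free within 09:00–17:00: 10:00–10:15, 11:00–13:00, 14:45–15:15, 16:00–16:15.
Ravi free within 09:00–17:00: 11:45–12:15, 12:30–13:00, 14:45–16:00.
Kira ∩ Alice: 12:30–12:45, 15:00–15:30, 15:45–16:00.
Kira ∩ Alice ∩ Ines: 12:30–12:45, 15:00–15:15.
Kira ∩ Alice ∩ Ines ∩ Mina: 12:30–12:45, 15:00–15:15.
Kira ∩ Alice ∩ Ines ∩ Mina ∩ Ravi: 12:30–12:45, 15:00–15:15.
Restricted to 10:30–16:15: 12:30–12:45, 15:00–15:15.
Windows ≥ 15 min: 12:30–12:45, 15:00–15:15.
Earliest such window starts at 12:30.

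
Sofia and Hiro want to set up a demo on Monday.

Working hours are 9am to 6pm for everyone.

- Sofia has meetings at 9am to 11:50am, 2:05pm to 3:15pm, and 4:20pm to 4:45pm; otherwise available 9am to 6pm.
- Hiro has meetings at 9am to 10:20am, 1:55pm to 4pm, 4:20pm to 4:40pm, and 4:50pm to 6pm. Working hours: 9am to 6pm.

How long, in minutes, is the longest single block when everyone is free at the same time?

Sofia free within 09:00–18:00: 11:50–14:05, 15:15–16:20, 16:45–18:00.
Hiro free within 09:00–18:00: 10:20–13:55, 16:00–16:20, 16:40–16:50.
Sofia ∩ Hiro: 11:50–13:55, 16:00–16:20, 16:45–16:50.
Common window lengths: 125, 20, 5 min; longest is 125.

125 minutes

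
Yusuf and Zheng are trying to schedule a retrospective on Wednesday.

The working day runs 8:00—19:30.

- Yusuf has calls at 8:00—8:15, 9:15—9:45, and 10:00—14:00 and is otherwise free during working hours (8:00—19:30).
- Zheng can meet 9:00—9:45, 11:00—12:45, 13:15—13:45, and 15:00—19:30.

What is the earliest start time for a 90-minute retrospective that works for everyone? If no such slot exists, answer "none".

15:00

Yusuf free within 08:00–19:30: 08:15–09:15, 09:45–10:00, 14:00–19:30.
Yusuf ∩ Zheng: 09:00–09:15, 15:00–19:30.
Windows ≥ 90 min: 15:00–19:30.
Earliest such window starts at 15:00.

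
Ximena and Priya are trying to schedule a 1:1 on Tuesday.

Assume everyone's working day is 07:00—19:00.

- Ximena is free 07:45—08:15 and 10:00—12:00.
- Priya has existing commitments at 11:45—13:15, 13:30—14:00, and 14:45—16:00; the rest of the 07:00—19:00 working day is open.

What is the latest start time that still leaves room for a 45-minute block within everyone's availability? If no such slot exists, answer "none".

Priya free within 07:00–19:00: 07:00–11:45, 13:15–13:30, 14:00–14:45, 16:00–19:00.
Ximena ∩ Priya: 07:45–08:15, 10:00–11:45.
Windows ≥ 45 min: 10:00–11:45.
Latest start in the last window 10:00–11:45 is 11:45 − 45 min = 11:00.

11:00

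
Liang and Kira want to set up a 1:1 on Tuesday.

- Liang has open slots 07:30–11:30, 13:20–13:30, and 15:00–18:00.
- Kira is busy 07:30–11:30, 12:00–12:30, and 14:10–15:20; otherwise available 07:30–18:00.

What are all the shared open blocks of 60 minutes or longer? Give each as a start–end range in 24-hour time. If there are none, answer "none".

15:20–18:00

Kira free within 07:30–18:00: 11:30–12:00, 12:30–14:10, 15:20–18:00.
Liang ∩ Kira: 13:20–13:30, 15:20–18:00.
Windows ≥ 60 min: 15:20–18:00.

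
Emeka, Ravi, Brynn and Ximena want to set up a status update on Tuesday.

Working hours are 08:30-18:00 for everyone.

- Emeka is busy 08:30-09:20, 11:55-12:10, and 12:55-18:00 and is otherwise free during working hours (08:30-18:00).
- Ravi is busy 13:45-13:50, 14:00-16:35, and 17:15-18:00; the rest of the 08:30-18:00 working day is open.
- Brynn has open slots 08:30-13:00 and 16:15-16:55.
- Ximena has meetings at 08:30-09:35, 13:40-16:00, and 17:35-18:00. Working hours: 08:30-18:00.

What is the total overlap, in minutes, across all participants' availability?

185 minutes

Emeka free within 08:30–18:00: 09:20–11:55, 12:10–12:55.
Ravi free within 08:30–18:00: 08:30–13:45, 13:50–14:00, 16:35–17:15.
Ximena free within 08:30–18:00: 09:35–13:40, 16:00–17:35.
Emeka ∩ Ravi: 09:20–11:55, 12:10–12:55.
Emeka ∩ Ravi ∩ Brynn: 09:20–11:55, 12:10–12:55.
Emeka ∩ Ravi ∩ Brynn ∩ Ximena: 09:35–11:55, 12:10–12:55.
Total common minutes: 140 + 45 = 185.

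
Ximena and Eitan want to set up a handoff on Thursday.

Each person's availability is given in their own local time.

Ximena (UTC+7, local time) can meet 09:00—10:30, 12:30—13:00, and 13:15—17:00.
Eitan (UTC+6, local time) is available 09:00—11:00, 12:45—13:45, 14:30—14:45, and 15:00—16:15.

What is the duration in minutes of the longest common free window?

60 minutes

Ximena → UTC: 02:00–03:30, 05:30–06:00, 06:15–10:00.
Eitan → UTC: 03:00–05:00, 06:45–07:45, 08:30–08:45, 09:00–10:15.
Ximena ∩ Eitan: 03:00–03:30, 06:45–07:45, 08:30–08:45, 09:00–10:00.
Common window lengths: 30, 60, 15, 60 min; longest is 60.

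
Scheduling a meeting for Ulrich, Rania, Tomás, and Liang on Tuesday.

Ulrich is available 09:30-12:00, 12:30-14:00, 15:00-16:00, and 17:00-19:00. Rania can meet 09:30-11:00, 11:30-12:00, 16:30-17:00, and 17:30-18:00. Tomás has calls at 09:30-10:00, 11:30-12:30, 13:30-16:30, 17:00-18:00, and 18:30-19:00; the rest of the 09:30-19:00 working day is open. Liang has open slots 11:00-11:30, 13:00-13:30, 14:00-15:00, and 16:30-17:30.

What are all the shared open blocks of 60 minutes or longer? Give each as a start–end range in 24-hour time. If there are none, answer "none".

Tomás free within 09:30–19:00: 10:00–11:30, 12:30–13:30, 16:30–17:00, 18:00–18:30.
Ulrich ∩ Rania: 09:30–11:00, 11:30–12:00, 17:30–18:00.
Ulrich ∩ Rania ∩ Tomás: 10:00–11:00.
Ulrich ∩ Rania ∩ Tomás ∩ Liang: (none).
Windows ≥ 60 min: (none).

none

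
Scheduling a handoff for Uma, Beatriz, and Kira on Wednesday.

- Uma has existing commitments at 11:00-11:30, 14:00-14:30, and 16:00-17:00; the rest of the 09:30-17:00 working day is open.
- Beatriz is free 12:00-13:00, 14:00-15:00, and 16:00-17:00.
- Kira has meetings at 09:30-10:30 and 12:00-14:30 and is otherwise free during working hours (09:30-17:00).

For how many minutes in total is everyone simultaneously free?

30 minutes

Uma free within 09:30–17:00: 09:30–11:00, 11:30–14:00, 14:30–16:00.
Kira free within 09:30–17:00: 10:30–12:00, 14:30–17:00.
Uma ∩ Beatriz: 12:00–13:00, 14:30–15:00.
Uma ∩ Beatriz ∩ Kira: 14:30–15:00.
Total common minutes: 30.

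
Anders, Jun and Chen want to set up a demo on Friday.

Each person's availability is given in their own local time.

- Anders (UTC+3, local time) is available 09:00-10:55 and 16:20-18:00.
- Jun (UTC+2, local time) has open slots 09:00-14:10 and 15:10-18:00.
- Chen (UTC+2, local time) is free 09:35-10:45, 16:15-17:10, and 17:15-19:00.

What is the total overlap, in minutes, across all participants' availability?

Anders → UTC: 06:00–07:55, 13:20–15:00.
Jun → UTC: 07:00–12:10, 13:10–16:00.
Chen → UTC: 07:35–08:45, 14:15–15:10, 15:15–17:00.
Anders ∩ Jun: 07:00–07:55, 13:20–15:00.
Anders ∩ Jun ∩ Chen: 07:35–07:55, 14:15–15:00.
Total common minutes: 20 + 45 = 65.

65 minutes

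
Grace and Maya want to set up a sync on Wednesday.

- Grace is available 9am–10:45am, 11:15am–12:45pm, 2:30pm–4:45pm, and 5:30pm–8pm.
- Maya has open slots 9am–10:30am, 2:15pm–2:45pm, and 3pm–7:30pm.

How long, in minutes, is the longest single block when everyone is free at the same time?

Grace ∩ Maya: 09:00–10:30, 14:30–14:45, 15:00–16:45, 17:30–19:30.
Common window lengths: 90, 15, 105, 120 min; longest is 120.

120 minutes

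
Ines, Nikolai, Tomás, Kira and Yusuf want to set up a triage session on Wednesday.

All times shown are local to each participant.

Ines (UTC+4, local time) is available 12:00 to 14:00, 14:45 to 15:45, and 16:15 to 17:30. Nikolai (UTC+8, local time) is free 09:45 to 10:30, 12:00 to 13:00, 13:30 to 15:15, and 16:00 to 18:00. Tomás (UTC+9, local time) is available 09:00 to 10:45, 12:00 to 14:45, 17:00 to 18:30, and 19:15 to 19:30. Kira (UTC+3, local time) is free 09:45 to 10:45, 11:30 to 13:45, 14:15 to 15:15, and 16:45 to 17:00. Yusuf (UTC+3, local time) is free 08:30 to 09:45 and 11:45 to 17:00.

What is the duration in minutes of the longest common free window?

45 minutes

Ines → UTC: 08:00–10:00, 10:45–11:45, 12:15–13:30.
Nikolai → UTC: 01:45–02:30, 04:00–05:00, 05:30–07:15, 08:00–10:00.
Tomás → UTC: 00:00–01:45, 03:00–05:45, 08:00–09:30, 10:15–10:30.
Kira → UTC: 06:45–07:45, 08:30–10:45, 11:15–12:15, 13:45–14:00.
Yusuf → UTC: 05:30–06:45, 08:45–14:00.
Ines ∩ Nikolai: 08:00–10:00.
Ines ∩ Nikolai ∩ Tomás: 08:00–09:30.
Ines ∩ Nikolai ∩ Tomás ∩ Kira: 08:30–09:30.
Ines ∩ Nikolai ∩ Tomás ∩ Kira ∩ Yusuf: 08:45–09:30.
Single common window of 45 minutes.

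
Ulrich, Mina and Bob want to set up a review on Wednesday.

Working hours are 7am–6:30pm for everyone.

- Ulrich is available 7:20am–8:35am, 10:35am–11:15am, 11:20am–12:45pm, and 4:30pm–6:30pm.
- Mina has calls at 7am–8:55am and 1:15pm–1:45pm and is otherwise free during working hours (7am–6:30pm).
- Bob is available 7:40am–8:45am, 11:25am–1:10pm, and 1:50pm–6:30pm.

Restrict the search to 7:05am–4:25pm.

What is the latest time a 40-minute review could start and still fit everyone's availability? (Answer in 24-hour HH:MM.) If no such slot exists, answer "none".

12:05

Mina free within 07:00–18:30: 08:55–13:15, 13:45–18:30.
Ulrich ∩ Mina: 10:35–11:15, 11:20–12:45, 16:30–18:30.
Ulrich ∩ Mina ∩ Bob: 11:25–12:45, 16:30–18:30.
Restricted to 07:05–16:25: 11:25–12:45.
Windows ≥ 40 min: 11:25–12:45.
Latest start in the last window 11:25–12:45 is 12:45 − 40 min = 12:05.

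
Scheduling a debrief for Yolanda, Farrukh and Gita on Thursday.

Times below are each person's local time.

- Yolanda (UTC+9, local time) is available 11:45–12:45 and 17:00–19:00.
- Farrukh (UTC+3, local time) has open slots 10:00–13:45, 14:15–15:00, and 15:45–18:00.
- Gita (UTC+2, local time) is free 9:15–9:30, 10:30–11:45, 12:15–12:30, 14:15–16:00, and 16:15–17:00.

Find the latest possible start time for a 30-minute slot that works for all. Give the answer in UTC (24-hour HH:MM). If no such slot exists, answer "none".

Yolanda → UTC: 02:45–03:45, 08:00–10:00.
Farrukh → UTC: 07:00–10:45, 11:15–12:00, 12:45–15:00.
Gita → UTC: 07:15–07:30, 08:30–09:45, 10:15–10:30, 12:15–14:00, 14:15–15:00.
Yolanda ∩ Farrukh: 08:00–10:00.
Yolanda ∩ Farrukh ∩ Gita: 08:30–09:45.
Windows ≥ 30 min: 08:30–09:45.
Latest start in the last window 08:30–09:45 is 09:45 − 30 min = 09:15.

09:15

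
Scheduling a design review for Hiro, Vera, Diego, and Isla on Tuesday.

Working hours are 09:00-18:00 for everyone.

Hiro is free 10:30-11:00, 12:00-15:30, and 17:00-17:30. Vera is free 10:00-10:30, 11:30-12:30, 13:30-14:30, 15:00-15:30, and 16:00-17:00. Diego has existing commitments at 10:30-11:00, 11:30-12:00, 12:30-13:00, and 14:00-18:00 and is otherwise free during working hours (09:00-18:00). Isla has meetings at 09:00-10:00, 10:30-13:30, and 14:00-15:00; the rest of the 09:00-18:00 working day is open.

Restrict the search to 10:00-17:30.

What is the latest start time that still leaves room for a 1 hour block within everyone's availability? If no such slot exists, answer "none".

Diego free within 09:00–18:00: 09:00–10:30, 11:00–11:30, 12:00–12:30, 13:00–14:00.
Isla free within 09:00–18:00: 10:00–10:30, 13:30–14:00, 15:00–18:00.
Hiro ∩ Vera: 12:00–12:30, 13:30–14:30, 15:00–15:30.
Hiro ∩ Vera ∩ Diego: 12:00–12:30, 13:30–14:00.
Hiro ∩ Vera ∩ Diego ∩ Isla: 13:30–14:00.
Restricted to 10:00–17:30: 13:30–14:00.
Windows ≥ 60 min: (none).

none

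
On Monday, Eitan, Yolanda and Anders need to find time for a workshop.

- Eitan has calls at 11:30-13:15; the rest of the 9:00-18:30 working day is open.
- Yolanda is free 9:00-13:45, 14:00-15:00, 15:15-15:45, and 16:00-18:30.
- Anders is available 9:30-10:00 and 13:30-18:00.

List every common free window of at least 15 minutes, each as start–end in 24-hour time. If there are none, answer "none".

Eitan free within 09:00–18:30: 09:00–11:30, 13:15–18:30.
Eitan ∩ Yolanda: 09:00–11:30, 13:15–13:45, 14:00–15:00, 15:15–15:45, 16:00–18:30.
Eitan ∩ Yolanda ∩ Anders: 09:30–10:00, 13:30–13:45, 14:00–15:00, 15:15–15:45, 16:00–18:00.
Windows ≥ 15 min: 09:30–10:00, 13:30–13:45, 14:00–15:00, 15:15–15:45, 16:00–18:00.

09:30–10:00, 13:30–13:45, 14:00–15:00, 15:15–15:45, 16:00–18:00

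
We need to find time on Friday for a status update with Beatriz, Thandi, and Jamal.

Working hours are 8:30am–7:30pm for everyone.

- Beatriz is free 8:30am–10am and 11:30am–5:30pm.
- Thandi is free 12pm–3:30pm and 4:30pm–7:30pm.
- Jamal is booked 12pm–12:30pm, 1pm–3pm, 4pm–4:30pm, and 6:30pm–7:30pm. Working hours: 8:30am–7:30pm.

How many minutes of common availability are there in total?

Jamal free within 08:30–19:30: 08:30–12:00, 12:30–13:00, 15:00–16:00, 16:30–18:30.
Beatriz ∩ Thandi: 12:00–15:30, 16:30–17:30.
Beatriz ∩ Thandi ∩ Jamal: 12:30–13:00, 15:00–15:30, 16:30–17:30.
Total common minutes: 30 + 30 + 60 = 120.

120 minutes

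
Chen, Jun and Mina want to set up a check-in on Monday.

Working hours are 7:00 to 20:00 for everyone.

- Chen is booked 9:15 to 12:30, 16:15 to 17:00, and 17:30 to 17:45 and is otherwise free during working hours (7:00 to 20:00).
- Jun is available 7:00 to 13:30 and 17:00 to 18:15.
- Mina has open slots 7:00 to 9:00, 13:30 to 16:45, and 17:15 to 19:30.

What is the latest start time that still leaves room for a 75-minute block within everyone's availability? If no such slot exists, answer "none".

Chen free within 07:00–20:00: 07:00–09:15, 12:30–16:15, 17:00–17:30, 17:45–20:00.
Chen ∩ Jun: 07:00–09:15, 12:30–13:30, 17:00–17:30, 17:45–18:15.
Chen ∩ Jun ∩ Mina: 07:00–09:00, 17:15–17:30, 17:45–18:15.
Windows ≥ 75 min: 07:00–09:00.
Latest start in the last window 07:00–09:00 is 09:00 − 75 min = 07:45.

07:45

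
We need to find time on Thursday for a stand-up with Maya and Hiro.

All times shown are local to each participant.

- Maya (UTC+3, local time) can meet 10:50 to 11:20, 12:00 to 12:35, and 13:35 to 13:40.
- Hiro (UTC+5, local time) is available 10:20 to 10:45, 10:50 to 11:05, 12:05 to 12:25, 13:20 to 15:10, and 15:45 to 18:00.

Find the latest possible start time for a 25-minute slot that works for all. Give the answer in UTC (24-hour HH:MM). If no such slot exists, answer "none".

09:10

Maya → UTC: 07:50–08:20, 09:00–09:35, 10:35–10:40.
Hiro → UTC: 05:20–05:45, 05:50–06:05, 07:05–07:25, 08:20–10:10, 10:45–13:00.
Maya ∩ Hiro: 09:00–09:35.
Windows ≥ 25 min: 09:00–09:35.
Latest start in the last window 09:00–09:35 is 09:35 − 25 min = 09:10.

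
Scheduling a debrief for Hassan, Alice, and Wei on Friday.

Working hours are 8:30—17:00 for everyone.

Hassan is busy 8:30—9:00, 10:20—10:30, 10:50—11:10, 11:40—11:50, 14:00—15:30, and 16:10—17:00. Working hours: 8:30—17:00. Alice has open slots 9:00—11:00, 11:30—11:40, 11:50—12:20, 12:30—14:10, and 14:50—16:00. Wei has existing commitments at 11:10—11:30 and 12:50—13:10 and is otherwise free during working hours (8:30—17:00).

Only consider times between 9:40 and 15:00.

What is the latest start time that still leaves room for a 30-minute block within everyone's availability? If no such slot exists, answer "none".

Hassan free within 08:30–17:00: 09:00–10:20, 10:30–10:50, 11:10–11:40, 11:50–14:00, 15:30–16:10.
Wei free within 08:30–17:00: 08:30–11:10, 11:30–12:50, 13:10–17:00.
Hassan ∩ Alice: 09:00–10:20, 10:30–10:50, 11:30–11:40, 11:50–12:20, 12:30–14:00, 15:30–16:00.
Hassan ∩ Alice ∩ Wei: 09:00–10:20, 10:30–10:50, 11:30–11:40, 11:50–12:20, 12:30–12:50, 13:10–14:00, 15:30–16:00.
Restricted to 09:40–15:00: 09:40–10:20, 10:30–10:50, 11:30–11:40, 11:50–12:20, 12:30–12:50, 13:10–14:00.
Windows ≥ 30 min: 09:40–10:20, 11:50–12:20, 13:10–14:00.
Latest start in the last window 13:10–14:00 is 14:00 − 30 min = 13:30.

13:30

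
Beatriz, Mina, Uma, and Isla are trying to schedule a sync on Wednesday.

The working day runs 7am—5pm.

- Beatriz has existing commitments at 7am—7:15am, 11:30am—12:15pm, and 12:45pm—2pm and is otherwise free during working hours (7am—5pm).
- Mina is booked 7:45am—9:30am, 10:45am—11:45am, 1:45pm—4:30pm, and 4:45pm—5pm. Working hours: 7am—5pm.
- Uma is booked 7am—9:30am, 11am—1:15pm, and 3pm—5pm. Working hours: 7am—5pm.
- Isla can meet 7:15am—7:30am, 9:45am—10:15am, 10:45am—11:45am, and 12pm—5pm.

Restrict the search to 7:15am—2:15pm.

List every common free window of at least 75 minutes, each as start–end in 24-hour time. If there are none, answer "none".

Beatriz free within 07:00–17:00: 07:15–11:30, 12:15–12:45, 14:00–17:00.
Mina free within 07:00–17:00: 07:00–07:45, 09:30–10:45, 11:45–13:45, 16:30–16:45.
Uma free within 07:00–17:00: 09:30–11:00, 13:15–15:00.
Beatriz ∩ Mina: 07:15–07:45, 09:30–10:45, 12:15–12:45, 16:30–16:45.
Beatriz ∩ Mina ∩ Uma: 09:30–10:45.
Beatriz ∩ Mina ∩ Uma ∩ Isla: 09:45–10:15.
Restricted to 07:15–14:15: 09:45–10:15.
Windows ≥ 75 min: (none).

none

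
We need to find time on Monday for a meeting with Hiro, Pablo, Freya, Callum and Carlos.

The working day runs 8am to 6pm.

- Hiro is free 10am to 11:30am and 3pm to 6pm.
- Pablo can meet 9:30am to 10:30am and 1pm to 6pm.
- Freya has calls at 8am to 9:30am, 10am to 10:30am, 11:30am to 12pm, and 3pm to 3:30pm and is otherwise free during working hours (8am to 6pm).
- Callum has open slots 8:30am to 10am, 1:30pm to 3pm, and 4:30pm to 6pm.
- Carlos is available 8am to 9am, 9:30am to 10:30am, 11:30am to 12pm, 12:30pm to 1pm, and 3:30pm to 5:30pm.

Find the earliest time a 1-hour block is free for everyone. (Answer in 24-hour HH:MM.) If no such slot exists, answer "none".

16:30

Freya free within 08:00–18:00: 09:30–10:00, 10:30–11:30, 12:00–15:00, 15:30–18:00.
Hiro ∩ Pablo: 10:00–10:30, 15:00–18:00.
Hiro ∩ Pablo ∩ Freya: 15:30–18:00.
Hiro ∩ Pablo ∩ Freya ∩ Callum: 16:30–18:00.
Hiro ∩ Pablo ∩ Freya ∩ Callum ∩ Carlos: 16:30–17:30.
Windows ≥ 60 min: 16:30–17:30.
Earliest such window starts at 16:30.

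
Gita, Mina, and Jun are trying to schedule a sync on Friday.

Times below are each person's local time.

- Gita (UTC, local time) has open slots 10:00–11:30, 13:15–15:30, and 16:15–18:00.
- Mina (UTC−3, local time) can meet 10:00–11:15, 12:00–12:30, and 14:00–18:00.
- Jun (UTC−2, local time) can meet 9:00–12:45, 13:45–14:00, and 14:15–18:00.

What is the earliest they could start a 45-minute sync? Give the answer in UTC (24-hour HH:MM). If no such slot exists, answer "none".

13:15

Gita → UTC: 10:00–11:30, 13:15–15:30, 16:15–18:00.
Mina → UTC: 13:00–14:15, 15:00–15:30, 17:00–21:00.
Jun → UTC: 11:00–14:45, 15:45–16:00, 16:15–20:00.
Gita ∩ Mina: 13:15–14:15, 15:00–15:30, 17:00–18:00.
Gita ∩ Mina ∩ Jun: 13:15–14:15, 17:00–18:00.
Windows ≥ 45 min: 13:15–14:15, 17:00–18:00.
Earliest such window starts at 13:15.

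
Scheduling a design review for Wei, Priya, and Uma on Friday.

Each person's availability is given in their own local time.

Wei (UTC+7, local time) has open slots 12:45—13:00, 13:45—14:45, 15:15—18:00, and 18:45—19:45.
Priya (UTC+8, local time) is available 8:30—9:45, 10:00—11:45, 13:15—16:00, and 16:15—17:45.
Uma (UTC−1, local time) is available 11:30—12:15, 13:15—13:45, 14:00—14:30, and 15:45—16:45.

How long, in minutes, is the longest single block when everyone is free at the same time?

0 minutes

Wei → UTC: 05:45–06:00, 06:45–07:45, 08:15–11:00, 11:45–12:45.
Priya → UTC: 00:30–01:45, 02:00–03:45, 05:15–08:00, 08:15–09:45.
Uma → UTC: 12:30–13:15, 14:15–14:45, 15:00–15:30, 16:45–17:45.
Wei ∩ Priya: 05:45–06:00, 06:45–07:45, 08:15–09:45.
Wei ∩ Priya ∩ Uma: (none).
No common window.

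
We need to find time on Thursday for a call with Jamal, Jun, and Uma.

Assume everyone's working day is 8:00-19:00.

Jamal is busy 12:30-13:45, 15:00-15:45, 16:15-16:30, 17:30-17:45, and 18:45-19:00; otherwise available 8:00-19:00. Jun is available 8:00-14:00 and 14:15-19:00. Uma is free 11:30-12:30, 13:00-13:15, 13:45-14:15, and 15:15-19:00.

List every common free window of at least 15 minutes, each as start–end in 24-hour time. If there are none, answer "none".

11:30–12:30, 13:45–14:00, 15:45–16:15, 16:30–17:30, 17:45–18:45

Jamal free within 08:00–19:00: 08:00–12:30, 13:45–15:00, 15:45–16:15, 16:30–17:30, 17:45–18:45.
Jamal ∩ Jun: 08:00–12:30, 13:45–14:00, 14:15–15:00, 15:45–16:15, 16:30–17:30, 17:45–18:45.
Jamal ∩ Jun ∩ Uma: 11:30–12:30, 13:45–14:00, 15:45–16:15, 16:30–17:30, 17:45–18:45.
Windows ≥ 15 min: 11:30–12:30, 13:45–14:00, 15:45–16:15, 16:30–17:30, 17:45–18:45.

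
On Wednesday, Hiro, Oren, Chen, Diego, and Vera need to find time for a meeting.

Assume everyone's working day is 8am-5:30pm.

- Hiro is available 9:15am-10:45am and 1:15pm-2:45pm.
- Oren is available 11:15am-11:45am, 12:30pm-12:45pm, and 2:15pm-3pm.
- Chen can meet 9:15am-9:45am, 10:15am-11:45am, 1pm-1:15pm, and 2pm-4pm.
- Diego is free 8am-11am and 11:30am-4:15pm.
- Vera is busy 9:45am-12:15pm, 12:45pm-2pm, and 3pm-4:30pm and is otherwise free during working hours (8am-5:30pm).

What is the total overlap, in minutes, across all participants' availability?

30 minutes

Vera free within 08:00–17:30: 08:00–09:45, 12:15–12:45, 14:00–15:00, 16:30–17:30.
Hiro ∩ Oren: 14:15–14:45.
Hiro ∩ Oren ∩ Chen: 14:15–14:45.
Hiro ∩ Oren ∩ Chen ∩ Diego: 14:15–14:45.
Hiro ∩ Oren ∩ Chen ∩ Diego ∩ Vera: 14:15–14:45.
Total common minutes: 30.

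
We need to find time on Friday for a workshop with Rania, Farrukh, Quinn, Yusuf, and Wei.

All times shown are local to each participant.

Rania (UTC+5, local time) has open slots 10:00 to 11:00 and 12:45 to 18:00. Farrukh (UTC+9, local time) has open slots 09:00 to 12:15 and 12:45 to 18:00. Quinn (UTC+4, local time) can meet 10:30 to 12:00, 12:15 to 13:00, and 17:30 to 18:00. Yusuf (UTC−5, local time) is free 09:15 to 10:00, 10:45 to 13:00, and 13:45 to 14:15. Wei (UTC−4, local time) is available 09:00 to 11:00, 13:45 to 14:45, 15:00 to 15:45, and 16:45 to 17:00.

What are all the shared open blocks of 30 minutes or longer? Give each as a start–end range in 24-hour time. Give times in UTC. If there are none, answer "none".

none

Rania → UTC: 05:00–06:00, 07:45–13:00.
Farrukh → UTC: 00:00–03:15, 03:45–09:00.
Quinn → UTC: 06:30–08:00, 08:15–09:00, 13:30–14:00.
Yusuf → UTC: 14:15–15:00, 15:45–18:00, 18:45–19:15.
Wei → UTC: 13:00–15:00, 17:45–18:45, 19:00–19:45, 20:45–21:00.
Rania ∩ Farrukh: 05:00–06:00, 07:45–09:00.
Rania ∩ Farrukh ∩ Quinn: 07:45–08:00, 08:15–09:00.
Rania ∩ Farrukh ∩ Quinn ∩ Yusuf: (none).
Rania ∩ Farrukh ∩ Quinn ∩ Yusuf ∩ Wei: (none).
Windows ≥ 30 min: (none).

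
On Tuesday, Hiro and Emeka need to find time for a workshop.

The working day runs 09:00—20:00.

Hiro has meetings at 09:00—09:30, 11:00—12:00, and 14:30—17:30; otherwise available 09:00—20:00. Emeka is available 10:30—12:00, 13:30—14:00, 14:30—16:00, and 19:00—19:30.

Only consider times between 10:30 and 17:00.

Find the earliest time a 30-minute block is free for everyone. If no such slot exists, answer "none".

10:30

Hiro free within 09:00–20:00: 09:30–11:00, 12:00–14:30, 17:30–20:00.
Hiro ∩ Emeka: 10:30–11:00, 13:30–14:00, 19:00–19:30.
Restricted to 10:30–17:00: 10:30–11:00, 13:30–14:00.
Windows ≥ 30 min: 10:30–11:00, 13:30–14:00.
Earliest such window starts at 10:30.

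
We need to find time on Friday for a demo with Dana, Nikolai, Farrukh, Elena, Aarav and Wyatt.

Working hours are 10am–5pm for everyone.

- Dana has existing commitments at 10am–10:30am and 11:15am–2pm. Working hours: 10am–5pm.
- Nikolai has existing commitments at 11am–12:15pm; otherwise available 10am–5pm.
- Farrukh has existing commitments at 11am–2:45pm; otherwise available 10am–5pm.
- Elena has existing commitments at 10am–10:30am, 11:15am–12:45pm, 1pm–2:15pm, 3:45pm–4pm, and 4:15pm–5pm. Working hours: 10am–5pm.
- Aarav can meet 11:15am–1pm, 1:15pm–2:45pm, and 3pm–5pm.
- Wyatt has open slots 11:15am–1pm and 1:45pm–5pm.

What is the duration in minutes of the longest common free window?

45 minutes

Dana free within 10:00–17:00: 10:30–11:15, 14:00–17:00.
Nikolai free within 10:00–17:00: 10:00–11:00, 12:15–17:00.
Farrukh free within 10:00–17:00: 10:00–11:00, 14:45–17:00.
Elena free within 10:00–17:00: 10:30–11:15, 12:45–13:00, 14:15–15:45, 16:00–16:15.
Dana ∩ Nikolai: 10:30–11:00, 14:00–17:00.
Dana ∩ Nikolai ∩ Farrukh: 10:30–11:00, 14:45–17:00.
Dana ∩ Nikolai ∩ Farrukh ∩ Elena: 10:30–11:00, 14:45–15:45, 16:00–16:15.
Dana ∩ Nikolai ∩ Farrukh ∩ Elena ∩ Aarav: 15:00–15:45, 16:00–16:15.
Dana ∩ Nikolai ∩ Farrukh ∩ Elena ∩ Aarav ∩ Wyatt: 15:00–15:45, 16:00–16:15.
Common window lengths: 45, 15 min; longest is 45.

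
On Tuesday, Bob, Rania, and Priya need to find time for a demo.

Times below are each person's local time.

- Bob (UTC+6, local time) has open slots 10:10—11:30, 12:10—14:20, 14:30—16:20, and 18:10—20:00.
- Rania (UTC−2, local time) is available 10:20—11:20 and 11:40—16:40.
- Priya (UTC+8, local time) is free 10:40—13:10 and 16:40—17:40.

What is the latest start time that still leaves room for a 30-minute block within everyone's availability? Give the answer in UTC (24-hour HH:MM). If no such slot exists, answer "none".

Bob → UTC: 04:10–05:30, 06:10–08:20, 08:30–10:20, 12:10–14:00.
Rania → UTC: 12:20–13:20, 13:40–18:40.
Priya → UTC: 02:40–05:10, 08:40–09:40.
Bob ∩ Rania: 12:20–13:20, 13:40–14:00.
Bob ∩ Rania ∩ Priya: (none).
Windows ≥ 30 min: (none).

none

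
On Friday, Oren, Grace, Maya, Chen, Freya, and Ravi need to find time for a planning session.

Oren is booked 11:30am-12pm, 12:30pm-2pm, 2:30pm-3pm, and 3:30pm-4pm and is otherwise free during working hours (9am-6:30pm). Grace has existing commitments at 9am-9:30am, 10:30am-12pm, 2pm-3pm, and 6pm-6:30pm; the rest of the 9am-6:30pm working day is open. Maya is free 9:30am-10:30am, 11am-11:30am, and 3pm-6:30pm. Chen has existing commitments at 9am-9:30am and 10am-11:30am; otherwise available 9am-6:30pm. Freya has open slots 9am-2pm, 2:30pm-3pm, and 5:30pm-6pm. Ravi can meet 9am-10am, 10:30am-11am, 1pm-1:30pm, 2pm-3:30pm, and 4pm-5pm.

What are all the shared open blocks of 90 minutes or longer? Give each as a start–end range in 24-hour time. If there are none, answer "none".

none

Oren free within 09:00–18:30: 09:00–11:30, 12:00–12:30, 14:00–14:30, 15:00–15:30, 16:00–18:30.
Grace free within 09:00–18:30: 09:30–10:30, 12:00–14:00, 15:00–18:00.
Chen free within 09:00–18:30: 09:30–10:00, 11:30–18:30.
Oren ∩ Grace: 09:30–10:30, 12:00–12:30, 15:00–15:30, 16:00–18:00.
Oren ∩ Grace ∩ Maya: 09:30–10:30, 15:00–15:30, 16:00–18:00.
Oren ∩ Grace ∩ Maya ∩ Chen: 09:30–10:00, 15:00–15:30, 16:00–18:00.
Oren ∩ Grace ∩ Maya ∩ Chen ∩ Freya: 09:30–10:00, 17:30–18:00.
Oren ∩ Grace ∩ Maya ∩ Chen ∩ Freya ∩ Ravi: 09:30–10:00.
Windows ≥ 90 min: (none).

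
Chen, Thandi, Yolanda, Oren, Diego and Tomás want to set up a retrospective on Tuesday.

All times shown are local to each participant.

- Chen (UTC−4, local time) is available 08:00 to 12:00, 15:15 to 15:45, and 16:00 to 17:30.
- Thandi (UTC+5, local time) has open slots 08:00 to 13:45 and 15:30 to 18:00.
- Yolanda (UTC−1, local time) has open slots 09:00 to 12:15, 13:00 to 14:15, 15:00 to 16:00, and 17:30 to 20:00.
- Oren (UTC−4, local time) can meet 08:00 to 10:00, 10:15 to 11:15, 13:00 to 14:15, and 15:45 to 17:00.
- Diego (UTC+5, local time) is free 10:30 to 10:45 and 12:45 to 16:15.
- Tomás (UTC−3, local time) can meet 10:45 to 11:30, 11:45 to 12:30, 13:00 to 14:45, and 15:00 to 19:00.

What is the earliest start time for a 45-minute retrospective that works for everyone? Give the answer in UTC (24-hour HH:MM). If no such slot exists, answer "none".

Chen → UTC: 12:00–16:00, 19:15–19:45, 20:00–21:30.
Thandi → UTC: 03:00–08:45, 10:30–13:00.
Yolanda → UTC: 10:00–13:15, 14:00–15:15, 16:00–17:00, 18:30–21:00.
Oren → UTC: 12:00–14:00, 14:15–15:15, 17:00–18:15, 19:45–21:00.
Diego → UTC: 05:30–05:45, 07:45–11:15.
Tomás → UTC: 13:45–14:30, 14:45–15:30, 16:00–17:45, 18:00–22:00.
Chen ∩ Thandi: 12:00–13:00.
Chen ∩ Thandi ∩ Yolanda: 12:00–13:00.
Chen ∩ Thandi ∩ Yolanda ∩ Oren: 12:00–13:00.
Chen ∩ Thandi ∩ Yolanda ∩ Oren ∩ Diego: (none).
Chen ∩ Thandi ∩ Yolanda ∩ Oren ∩ Diego ∩ Tomás: (none).
Windows ≥ 45 min: (none).

none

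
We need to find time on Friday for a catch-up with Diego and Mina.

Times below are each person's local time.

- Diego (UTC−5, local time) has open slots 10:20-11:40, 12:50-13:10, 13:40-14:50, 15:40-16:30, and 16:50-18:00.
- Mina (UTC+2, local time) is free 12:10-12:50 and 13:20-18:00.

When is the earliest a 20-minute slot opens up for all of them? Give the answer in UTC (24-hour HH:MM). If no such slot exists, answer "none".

15:20

Diego → UTC: 15:20–16:40, 17:50–18:10, 18:40–19:50, 20:40–21:30, 21:50–23:00.
Mina → UTC: 10:10–10:50, 11:20–16:00.
Diego ∩ Mina: 15:20–16:00.
Windows ≥ 20 min: 15:20–16:00.
Earliest such window starts at 15:20.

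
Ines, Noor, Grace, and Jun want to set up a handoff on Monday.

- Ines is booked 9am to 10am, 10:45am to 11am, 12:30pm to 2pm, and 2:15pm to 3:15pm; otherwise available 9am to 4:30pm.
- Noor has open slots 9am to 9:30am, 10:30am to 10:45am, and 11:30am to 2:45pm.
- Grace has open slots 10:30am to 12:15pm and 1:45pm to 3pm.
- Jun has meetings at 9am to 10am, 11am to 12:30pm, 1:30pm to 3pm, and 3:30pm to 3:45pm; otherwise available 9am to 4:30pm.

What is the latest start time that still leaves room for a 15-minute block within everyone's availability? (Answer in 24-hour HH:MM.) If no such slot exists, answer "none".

Ines free within 09:00–16:30: 10:00–10:45, 11:00–12:30, 14:00–14:15, 15:15–16:30.
Jun free within 09:00–16:30: 10:00–11:00, 12:30–13:30, 15:00–15:30, 15:45–16:30.
Ines ∩ Noor: 10:30–10:45, 11:30–12:30, 14:00–14:15.
Ines ∩ Noor ∩ Grace: 10:30–10:45, 11:30–12:15, 14:00–14:15.
Ines ∩ Noor ∩ Grace ∩ Jun: 10:30–10:45.
Windows ≥ 15 min: 10:30–10:45.
Latest start in the last window 10:30–10:45 is 10:45 − 15 min = 10:30.

10:30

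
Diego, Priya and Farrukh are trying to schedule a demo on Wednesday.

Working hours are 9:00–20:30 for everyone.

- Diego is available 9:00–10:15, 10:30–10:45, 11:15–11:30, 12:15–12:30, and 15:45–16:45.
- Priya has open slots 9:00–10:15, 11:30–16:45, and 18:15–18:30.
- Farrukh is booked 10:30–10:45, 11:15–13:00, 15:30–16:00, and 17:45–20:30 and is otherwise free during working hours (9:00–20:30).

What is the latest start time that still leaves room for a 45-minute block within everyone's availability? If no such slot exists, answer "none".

16:00

Farrukh free within 09:00–20:30: 09:00–10:30, 10:45–11:15, 13:00–15:30, 16:00–17:45.
Diego ∩ Priya: 09:00–10:15, 12:15–12:30, 15:45–16:45.
Diego ∩ Priya ∩ Farrukh: 09:00–10:15, 16:00–16:45.
Windows ≥ 45 min: 09:00–10:15, 16:00–16:45.
Latest start in the last window 16:00–16:45 is 16:45 − 45 min = 16:00.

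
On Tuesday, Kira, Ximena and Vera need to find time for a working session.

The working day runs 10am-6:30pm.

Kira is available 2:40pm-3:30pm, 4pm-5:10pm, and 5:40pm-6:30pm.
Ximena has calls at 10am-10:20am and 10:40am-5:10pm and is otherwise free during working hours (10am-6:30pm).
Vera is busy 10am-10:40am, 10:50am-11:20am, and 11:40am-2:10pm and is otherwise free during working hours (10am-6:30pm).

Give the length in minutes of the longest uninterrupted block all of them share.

50 minutes

Ximena free within 10:00–18:30: 10:20–10:40, 17:10–18:30.
Vera free within 10:00–18:30: 10:40–10:50, 11:20–11:40, 14:10–18:30.
Kira ∩ Ximena: 17:40–18:30.
Kira ∩ Ximena ∩ Vera: 17:40–18:30.
Single common window of 50 minutes.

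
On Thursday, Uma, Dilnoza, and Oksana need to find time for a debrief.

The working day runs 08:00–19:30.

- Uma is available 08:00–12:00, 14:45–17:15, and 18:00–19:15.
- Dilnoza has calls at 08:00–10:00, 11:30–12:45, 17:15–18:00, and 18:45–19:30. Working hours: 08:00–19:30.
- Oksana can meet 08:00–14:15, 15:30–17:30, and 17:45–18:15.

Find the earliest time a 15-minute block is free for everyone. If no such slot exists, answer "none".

Dilnoza free within 08:00–19:30: 10:00–11:30, 12:45–17:15, 18:00–18:45.
Uma ∩ Dilnoza: 10:00–11:30, 14:45–17:15, 18:00–18:45.
Uma ∩ Dilnoza ∩ Oksana: 10:00–11:30, 15:30–17:15, 18:00–18:15.
Windows ≥ 15 min: 10:00–11:30, 15:30–17:15, 18:00–18:15.
Earliest such window starts at 10:00.

10:00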